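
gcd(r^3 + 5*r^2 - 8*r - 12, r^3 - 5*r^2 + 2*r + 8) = r^2 - r - 2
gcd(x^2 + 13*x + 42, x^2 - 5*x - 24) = 1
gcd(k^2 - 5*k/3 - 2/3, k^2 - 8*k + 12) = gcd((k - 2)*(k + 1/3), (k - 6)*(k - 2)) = k - 2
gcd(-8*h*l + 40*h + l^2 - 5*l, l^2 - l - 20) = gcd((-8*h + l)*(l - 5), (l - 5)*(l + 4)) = l - 5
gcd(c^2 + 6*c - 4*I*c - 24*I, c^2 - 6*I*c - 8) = c - 4*I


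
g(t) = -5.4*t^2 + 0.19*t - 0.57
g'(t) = 0.19 - 10.8*t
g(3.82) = -78.64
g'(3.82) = -41.07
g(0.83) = -4.13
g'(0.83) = -8.77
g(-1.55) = -13.84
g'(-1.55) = 16.93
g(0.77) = -3.63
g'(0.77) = -8.13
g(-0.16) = -0.74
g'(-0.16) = 1.92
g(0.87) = -4.49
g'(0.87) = -9.21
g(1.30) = -9.45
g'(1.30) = -13.85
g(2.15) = -25.12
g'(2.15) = -23.03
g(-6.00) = -196.11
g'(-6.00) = 64.99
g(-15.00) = -1218.42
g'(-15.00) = 162.19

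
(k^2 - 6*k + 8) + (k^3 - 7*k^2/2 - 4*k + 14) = k^3 - 5*k^2/2 - 10*k + 22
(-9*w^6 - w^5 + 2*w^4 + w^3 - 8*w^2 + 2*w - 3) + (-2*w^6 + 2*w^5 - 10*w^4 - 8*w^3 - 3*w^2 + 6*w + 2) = -11*w^6 + w^5 - 8*w^4 - 7*w^3 - 11*w^2 + 8*w - 1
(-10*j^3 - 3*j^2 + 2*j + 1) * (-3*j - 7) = 30*j^4 + 79*j^3 + 15*j^2 - 17*j - 7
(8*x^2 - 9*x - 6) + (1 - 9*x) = 8*x^2 - 18*x - 5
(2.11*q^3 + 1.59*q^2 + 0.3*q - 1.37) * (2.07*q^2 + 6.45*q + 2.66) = 4.3677*q^5 + 16.9008*q^4 + 16.4891*q^3 + 3.3285*q^2 - 8.0385*q - 3.6442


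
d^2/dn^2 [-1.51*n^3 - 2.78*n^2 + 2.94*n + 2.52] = -9.06*n - 5.56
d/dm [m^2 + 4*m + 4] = 2*m + 4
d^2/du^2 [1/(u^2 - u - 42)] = 2*(u^2 - u - (2*u - 1)^2 - 42)/(-u^2 + u + 42)^3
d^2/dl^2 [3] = 0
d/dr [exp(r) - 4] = exp(r)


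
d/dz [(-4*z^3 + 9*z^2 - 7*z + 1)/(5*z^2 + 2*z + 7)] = (-20*z^4 - 16*z^3 - 31*z^2 + 116*z - 51)/(25*z^4 + 20*z^3 + 74*z^2 + 28*z + 49)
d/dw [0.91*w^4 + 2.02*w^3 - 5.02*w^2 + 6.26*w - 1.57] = 3.64*w^3 + 6.06*w^2 - 10.04*w + 6.26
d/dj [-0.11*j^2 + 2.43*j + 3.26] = 2.43 - 0.22*j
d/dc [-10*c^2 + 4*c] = 4 - 20*c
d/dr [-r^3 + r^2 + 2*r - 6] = -3*r^2 + 2*r + 2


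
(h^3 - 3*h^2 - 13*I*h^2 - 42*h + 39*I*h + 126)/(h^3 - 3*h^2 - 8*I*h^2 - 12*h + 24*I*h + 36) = (h - 7*I)/(h - 2*I)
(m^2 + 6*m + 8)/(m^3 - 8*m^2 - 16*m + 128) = (m + 2)/(m^2 - 12*m + 32)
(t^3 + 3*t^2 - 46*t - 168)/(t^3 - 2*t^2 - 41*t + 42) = (t + 4)/(t - 1)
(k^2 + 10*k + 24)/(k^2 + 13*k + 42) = (k + 4)/(k + 7)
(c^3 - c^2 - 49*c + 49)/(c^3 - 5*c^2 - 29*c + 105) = (c^2 + 6*c - 7)/(c^2 + 2*c - 15)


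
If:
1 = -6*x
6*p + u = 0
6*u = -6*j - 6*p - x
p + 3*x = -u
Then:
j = -17/36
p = -1/10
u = 3/5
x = -1/6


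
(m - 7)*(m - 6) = m^2 - 13*m + 42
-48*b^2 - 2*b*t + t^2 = (-8*b + t)*(6*b + t)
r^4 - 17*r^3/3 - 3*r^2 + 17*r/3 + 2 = (r - 6)*(r - 1)*(r + 1/3)*(r + 1)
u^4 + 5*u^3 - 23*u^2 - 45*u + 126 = (u - 3)*(u - 2)*(u + 3)*(u + 7)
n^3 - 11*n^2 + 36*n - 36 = (n - 6)*(n - 3)*(n - 2)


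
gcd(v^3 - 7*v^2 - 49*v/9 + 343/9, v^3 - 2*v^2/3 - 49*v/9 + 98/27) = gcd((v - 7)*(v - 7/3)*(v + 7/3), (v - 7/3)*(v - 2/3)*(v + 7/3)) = v^2 - 49/9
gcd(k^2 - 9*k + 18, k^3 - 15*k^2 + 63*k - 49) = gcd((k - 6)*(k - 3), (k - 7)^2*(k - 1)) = 1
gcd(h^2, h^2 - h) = h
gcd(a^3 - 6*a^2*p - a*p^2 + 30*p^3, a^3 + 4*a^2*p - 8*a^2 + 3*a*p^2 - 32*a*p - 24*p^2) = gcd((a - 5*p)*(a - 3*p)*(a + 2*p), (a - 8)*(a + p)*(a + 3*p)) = 1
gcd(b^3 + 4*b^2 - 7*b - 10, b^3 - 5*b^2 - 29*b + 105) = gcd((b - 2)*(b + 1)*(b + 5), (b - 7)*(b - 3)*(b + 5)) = b + 5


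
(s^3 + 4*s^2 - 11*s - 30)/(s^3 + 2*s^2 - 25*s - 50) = (s - 3)/(s - 5)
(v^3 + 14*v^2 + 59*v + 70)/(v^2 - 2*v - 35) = (v^2 + 9*v + 14)/(v - 7)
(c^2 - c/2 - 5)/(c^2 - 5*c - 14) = (c - 5/2)/(c - 7)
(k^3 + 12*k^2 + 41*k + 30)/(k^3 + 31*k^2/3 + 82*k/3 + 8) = 3*(k^2 + 6*k + 5)/(3*k^2 + 13*k + 4)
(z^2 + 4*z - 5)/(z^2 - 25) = (z - 1)/(z - 5)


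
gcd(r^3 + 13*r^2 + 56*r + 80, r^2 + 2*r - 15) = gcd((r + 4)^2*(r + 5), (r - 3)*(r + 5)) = r + 5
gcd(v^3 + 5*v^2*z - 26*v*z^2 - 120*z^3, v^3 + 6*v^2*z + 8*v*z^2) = v + 4*z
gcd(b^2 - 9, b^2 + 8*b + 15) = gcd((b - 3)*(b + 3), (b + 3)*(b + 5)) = b + 3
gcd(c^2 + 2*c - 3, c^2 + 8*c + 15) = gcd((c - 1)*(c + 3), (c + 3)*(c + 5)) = c + 3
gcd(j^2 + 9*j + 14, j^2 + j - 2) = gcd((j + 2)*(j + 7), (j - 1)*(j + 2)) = j + 2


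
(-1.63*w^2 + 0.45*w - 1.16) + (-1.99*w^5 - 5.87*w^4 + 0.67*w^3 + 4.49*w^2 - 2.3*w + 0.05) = -1.99*w^5 - 5.87*w^4 + 0.67*w^3 + 2.86*w^2 - 1.85*w - 1.11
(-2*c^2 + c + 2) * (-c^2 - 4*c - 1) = 2*c^4 + 7*c^3 - 4*c^2 - 9*c - 2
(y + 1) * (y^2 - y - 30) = y^3 - 31*y - 30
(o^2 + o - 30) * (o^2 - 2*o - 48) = o^4 - o^3 - 80*o^2 + 12*o + 1440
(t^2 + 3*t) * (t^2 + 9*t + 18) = t^4 + 12*t^3 + 45*t^2 + 54*t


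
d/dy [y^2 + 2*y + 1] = 2*y + 2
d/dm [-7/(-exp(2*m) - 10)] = -14*exp(2*m)/(exp(2*m) + 10)^2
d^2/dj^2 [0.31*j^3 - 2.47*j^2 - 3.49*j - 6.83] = 1.86*j - 4.94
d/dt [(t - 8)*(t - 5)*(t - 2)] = 3*t^2 - 30*t + 66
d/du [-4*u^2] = -8*u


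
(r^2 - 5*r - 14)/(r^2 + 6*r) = (r^2 - 5*r - 14)/(r*(r + 6))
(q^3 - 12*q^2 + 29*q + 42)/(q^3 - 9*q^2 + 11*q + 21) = (q - 6)/(q - 3)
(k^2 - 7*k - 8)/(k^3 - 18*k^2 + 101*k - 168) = (k + 1)/(k^2 - 10*k + 21)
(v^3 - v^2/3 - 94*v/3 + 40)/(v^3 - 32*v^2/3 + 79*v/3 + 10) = (3*v^2 + 14*v - 24)/(3*v^2 - 17*v - 6)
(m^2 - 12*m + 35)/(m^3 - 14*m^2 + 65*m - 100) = (m - 7)/(m^2 - 9*m + 20)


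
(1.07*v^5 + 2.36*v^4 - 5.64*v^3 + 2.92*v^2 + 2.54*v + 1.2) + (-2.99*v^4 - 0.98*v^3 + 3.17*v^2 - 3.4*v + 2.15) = 1.07*v^5 - 0.63*v^4 - 6.62*v^3 + 6.09*v^2 - 0.86*v + 3.35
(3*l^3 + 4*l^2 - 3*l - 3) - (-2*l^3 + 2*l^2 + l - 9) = 5*l^3 + 2*l^2 - 4*l + 6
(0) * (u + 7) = 0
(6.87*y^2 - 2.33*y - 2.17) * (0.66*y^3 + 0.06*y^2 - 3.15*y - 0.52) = 4.5342*y^5 - 1.1256*y^4 - 23.2125*y^3 + 3.6369*y^2 + 8.0471*y + 1.1284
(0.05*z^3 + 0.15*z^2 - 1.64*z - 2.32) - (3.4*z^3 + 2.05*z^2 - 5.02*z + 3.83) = -3.35*z^3 - 1.9*z^2 + 3.38*z - 6.15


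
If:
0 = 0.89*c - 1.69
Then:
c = 1.90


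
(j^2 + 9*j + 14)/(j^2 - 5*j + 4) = (j^2 + 9*j + 14)/(j^2 - 5*j + 4)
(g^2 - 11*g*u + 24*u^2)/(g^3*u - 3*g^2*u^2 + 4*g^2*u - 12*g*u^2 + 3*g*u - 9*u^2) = (g - 8*u)/(u*(g^2 + 4*g + 3))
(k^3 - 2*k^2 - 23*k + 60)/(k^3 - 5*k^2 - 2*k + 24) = (k + 5)/(k + 2)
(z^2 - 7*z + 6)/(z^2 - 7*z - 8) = (-z^2 + 7*z - 6)/(-z^2 + 7*z + 8)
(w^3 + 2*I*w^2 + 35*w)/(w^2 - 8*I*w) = (w^2 + 2*I*w + 35)/(w - 8*I)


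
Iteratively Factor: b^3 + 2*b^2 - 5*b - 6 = (b + 1)*(b^2 + b - 6) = (b + 1)*(b + 3)*(b - 2)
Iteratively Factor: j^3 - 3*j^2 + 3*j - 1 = (j - 1)*(j^2 - 2*j + 1) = (j - 1)^2*(j - 1)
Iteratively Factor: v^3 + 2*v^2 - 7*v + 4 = (v - 1)*(v^2 + 3*v - 4) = (v - 1)^2*(v + 4)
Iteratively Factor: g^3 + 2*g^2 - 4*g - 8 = (g + 2)*(g^2 - 4) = (g + 2)^2*(g - 2)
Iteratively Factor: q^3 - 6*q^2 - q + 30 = (q + 2)*(q^2 - 8*q + 15) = (q - 5)*(q + 2)*(q - 3)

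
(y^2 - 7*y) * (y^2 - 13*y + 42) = y^4 - 20*y^3 + 133*y^2 - 294*y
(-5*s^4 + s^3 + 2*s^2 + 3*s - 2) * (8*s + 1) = -40*s^5 + 3*s^4 + 17*s^3 + 26*s^2 - 13*s - 2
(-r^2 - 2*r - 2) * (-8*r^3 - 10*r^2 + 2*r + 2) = 8*r^5 + 26*r^4 + 34*r^3 + 14*r^2 - 8*r - 4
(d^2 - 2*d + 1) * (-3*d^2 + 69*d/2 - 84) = -3*d^4 + 81*d^3/2 - 156*d^2 + 405*d/2 - 84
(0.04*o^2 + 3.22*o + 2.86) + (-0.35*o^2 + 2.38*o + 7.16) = -0.31*o^2 + 5.6*o + 10.02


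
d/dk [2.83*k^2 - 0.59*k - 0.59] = 5.66*k - 0.59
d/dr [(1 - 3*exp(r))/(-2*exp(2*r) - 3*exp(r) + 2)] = (-6*exp(2*r) + 4*exp(r) - 3)*exp(r)/(4*exp(4*r) + 12*exp(3*r) + exp(2*r) - 12*exp(r) + 4)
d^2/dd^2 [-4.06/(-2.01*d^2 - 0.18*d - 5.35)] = (-32.805612*d^2 - 2.937816*d + 4.06*(4.02*d + 0.18)*(8.04*d + 0.36) - 87.31842)/(2.01*d^2 + 0.18*d + 5.35)^3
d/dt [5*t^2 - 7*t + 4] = 10*t - 7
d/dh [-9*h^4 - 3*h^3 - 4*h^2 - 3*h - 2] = -36*h^3 - 9*h^2 - 8*h - 3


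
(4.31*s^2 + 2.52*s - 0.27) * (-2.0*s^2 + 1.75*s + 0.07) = -8.62*s^4 + 2.5025*s^3 + 5.2517*s^2 - 0.2961*s - 0.0189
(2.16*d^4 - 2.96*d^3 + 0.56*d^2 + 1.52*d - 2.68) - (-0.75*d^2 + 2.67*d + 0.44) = 2.16*d^4 - 2.96*d^3 + 1.31*d^2 - 1.15*d - 3.12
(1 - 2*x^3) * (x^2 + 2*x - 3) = -2*x^5 - 4*x^4 + 6*x^3 + x^2 + 2*x - 3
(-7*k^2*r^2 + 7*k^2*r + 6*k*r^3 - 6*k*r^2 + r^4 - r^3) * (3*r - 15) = -21*k^2*r^3 + 126*k^2*r^2 - 105*k^2*r + 18*k*r^4 - 108*k*r^3 + 90*k*r^2 + 3*r^5 - 18*r^4 + 15*r^3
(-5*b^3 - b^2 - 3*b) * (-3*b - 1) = 15*b^4 + 8*b^3 + 10*b^2 + 3*b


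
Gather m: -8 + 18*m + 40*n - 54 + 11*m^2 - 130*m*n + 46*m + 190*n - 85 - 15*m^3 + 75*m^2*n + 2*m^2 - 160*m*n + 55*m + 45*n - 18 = -15*m^3 + m^2*(75*n + 13) + m*(119 - 290*n) + 275*n - 165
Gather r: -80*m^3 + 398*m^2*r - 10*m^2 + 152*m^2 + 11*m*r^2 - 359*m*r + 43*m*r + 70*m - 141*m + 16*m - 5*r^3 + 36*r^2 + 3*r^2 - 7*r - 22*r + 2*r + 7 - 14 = -80*m^3 + 142*m^2 - 55*m - 5*r^3 + r^2*(11*m + 39) + r*(398*m^2 - 316*m - 27) - 7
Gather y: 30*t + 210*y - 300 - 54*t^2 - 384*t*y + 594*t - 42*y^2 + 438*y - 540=-54*t^2 + 624*t - 42*y^2 + y*(648 - 384*t) - 840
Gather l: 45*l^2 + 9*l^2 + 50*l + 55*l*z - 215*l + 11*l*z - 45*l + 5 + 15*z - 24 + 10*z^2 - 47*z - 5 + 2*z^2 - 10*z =54*l^2 + l*(66*z - 210) + 12*z^2 - 42*z - 24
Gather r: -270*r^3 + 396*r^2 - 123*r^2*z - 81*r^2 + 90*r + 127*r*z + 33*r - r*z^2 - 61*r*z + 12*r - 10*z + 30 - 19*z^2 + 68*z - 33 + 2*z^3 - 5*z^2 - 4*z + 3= -270*r^3 + r^2*(315 - 123*z) + r*(-z^2 + 66*z + 135) + 2*z^3 - 24*z^2 + 54*z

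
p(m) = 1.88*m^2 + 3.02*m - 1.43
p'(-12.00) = -42.10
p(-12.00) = 233.05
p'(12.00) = 48.14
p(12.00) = 305.53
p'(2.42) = 12.12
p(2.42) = 16.89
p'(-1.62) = -3.07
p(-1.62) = -1.39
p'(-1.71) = -3.41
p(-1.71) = -1.10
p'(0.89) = 6.37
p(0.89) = 2.75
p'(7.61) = 31.63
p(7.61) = 130.43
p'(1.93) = 10.28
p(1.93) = 11.40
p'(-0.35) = 1.70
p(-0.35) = -2.26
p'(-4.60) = -14.28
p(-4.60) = 24.46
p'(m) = 3.76*m + 3.02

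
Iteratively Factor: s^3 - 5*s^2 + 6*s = (s)*(s^2 - 5*s + 6) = s*(s - 3)*(s - 2)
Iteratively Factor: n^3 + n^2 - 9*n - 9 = (n - 3)*(n^2 + 4*n + 3) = (n - 3)*(n + 3)*(n + 1)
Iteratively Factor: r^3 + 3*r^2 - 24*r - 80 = (r + 4)*(r^2 - r - 20) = (r - 5)*(r + 4)*(r + 4)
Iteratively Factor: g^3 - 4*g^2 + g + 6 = (g + 1)*(g^2 - 5*g + 6) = (g - 3)*(g + 1)*(g - 2)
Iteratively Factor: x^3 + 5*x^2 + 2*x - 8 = (x + 4)*(x^2 + x - 2) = (x + 2)*(x + 4)*(x - 1)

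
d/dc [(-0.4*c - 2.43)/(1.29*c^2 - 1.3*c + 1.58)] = (0.516*c^2 + 6.2694*c - 3.791)/(1.6641*c^4 - 3.354*c^3 + 5.7664*c^2 - 4.108*c + 2.4964)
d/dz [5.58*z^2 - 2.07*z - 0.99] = 11.16*z - 2.07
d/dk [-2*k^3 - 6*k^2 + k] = -6*k^2 - 12*k + 1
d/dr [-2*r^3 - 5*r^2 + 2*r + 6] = -6*r^2 - 10*r + 2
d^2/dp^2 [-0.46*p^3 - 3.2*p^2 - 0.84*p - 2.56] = -2.76*p - 6.4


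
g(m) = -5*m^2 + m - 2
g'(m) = 1 - 10*m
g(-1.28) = -11.47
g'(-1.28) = 13.80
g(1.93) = -18.69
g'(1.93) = -18.30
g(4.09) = -81.55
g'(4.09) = -39.90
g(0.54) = -2.92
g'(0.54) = -4.40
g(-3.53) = -67.83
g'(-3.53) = 36.30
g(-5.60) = -164.40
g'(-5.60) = 57.00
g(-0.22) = -2.46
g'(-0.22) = 3.20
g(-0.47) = -3.57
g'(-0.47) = 5.70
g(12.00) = -710.00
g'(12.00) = -119.00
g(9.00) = -398.00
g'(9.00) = -89.00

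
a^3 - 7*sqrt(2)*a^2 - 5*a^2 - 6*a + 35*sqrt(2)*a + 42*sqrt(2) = (a - 6)*(a + 1)*(a - 7*sqrt(2))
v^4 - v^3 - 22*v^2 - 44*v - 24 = (v - 6)*(v + 1)*(v + 2)^2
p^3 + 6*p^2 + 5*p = p*(p + 1)*(p + 5)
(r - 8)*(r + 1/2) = r^2 - 15*r/2 - 4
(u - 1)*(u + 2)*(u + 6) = u^3 + 7*u^2 + 4*u - 12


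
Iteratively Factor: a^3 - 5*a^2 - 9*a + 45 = (a + 3)*(a^2 - 8*a + 15) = (a - 3)*(a + 3)*(a - 5)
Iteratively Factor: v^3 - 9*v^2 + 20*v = (v)*(v^2 - 9*v + 20) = v*(v - 4)*(v - 5)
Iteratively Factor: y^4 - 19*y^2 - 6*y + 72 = (y - 2)*(y^3 + 2*y^2 - 15*y - 36) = (y - 2)*(y + 3)*(y^2 - y - 12) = (y - 2)*(y + 3)^2*(y - 4)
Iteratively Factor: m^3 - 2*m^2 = (m)*(m^2 - 2*m) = m*(m - 2)*(m)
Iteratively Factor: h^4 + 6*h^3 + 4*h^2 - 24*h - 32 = (h + 2)*(h^3 + 4*h^2 - 4*h - 16) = (h + 2)^2*(h^2 + 2*h - 8) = (h + 2)^2*(h + 4)*(h - 2)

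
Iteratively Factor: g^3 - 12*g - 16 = (g + 2)*(g^2 - 2*g - 8) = (g + 2)^2*(g - 4)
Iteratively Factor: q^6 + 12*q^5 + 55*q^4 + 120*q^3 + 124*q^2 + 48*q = (q + 4)*(q^5 + 8*q^4 + 23*q^3 + 28*q^2 + 12*q) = (q + 2)*(q + 4)*(q^4 + 6*q^3 + 11*q^2 + 6*q) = (q + 2)^2*(q + 4)*(q^3 + 4*q^2 + 3*q) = (q + 2)^2*(q + 3)*(q + 4)*(q^2 + q) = q*(q + 2)^2*(q + 3)*(q + 4)*(q + 1)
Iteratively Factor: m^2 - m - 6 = (m + 2)*(m - 3)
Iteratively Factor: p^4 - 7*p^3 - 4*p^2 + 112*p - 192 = (p - 4)*(p^3 - 3*p^2 - 16*p + 48) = (p - 4)*(p + 4)*(p^2 - 7*p + 12) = (p - 4)^2*(p + 4)*(p - 3)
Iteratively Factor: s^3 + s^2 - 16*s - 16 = (s + 4)*(s^2 - 3*s - 4) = (s + 1)*(s + 4)*(s - 4)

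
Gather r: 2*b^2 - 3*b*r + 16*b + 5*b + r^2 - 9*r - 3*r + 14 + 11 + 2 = 2*b^2 + 21*b + r^2 + r*(-3*b - 12) + 27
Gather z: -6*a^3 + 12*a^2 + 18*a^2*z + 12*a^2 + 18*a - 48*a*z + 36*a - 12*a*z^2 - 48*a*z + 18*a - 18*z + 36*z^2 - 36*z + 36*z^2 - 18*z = -6*a^3 + 24*a^2 + 72*a + z^2*(72 - 12*a) + z*(18*a^2 - 96*a - 72)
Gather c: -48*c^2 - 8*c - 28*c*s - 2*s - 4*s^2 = -48*c^2 + c*(-28*s - 8) - 4*s^2 - 2*s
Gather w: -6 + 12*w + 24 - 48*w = 18 - 36*w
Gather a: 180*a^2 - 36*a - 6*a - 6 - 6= 180*a^2 - 42*a - 12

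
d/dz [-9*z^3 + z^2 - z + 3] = -27*z^2 + 2*z - 1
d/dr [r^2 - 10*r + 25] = 2*r - 10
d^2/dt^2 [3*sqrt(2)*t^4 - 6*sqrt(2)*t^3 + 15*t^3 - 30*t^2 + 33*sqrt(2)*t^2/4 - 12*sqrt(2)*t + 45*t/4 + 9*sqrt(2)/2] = 36*sqrt(2)*t^2 - 36*sqrt(2)*t + 90*t - 60 + 33*sqrt(2)/2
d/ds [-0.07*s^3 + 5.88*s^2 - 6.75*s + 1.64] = -0.21*s^2 + 11.76*s - 6.75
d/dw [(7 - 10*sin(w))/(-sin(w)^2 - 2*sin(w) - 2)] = 2*(-5*sin(w)^2 + 7*sin(w) + 17)*cos(w)/(sin(w)^2 + 2*sin(w) + 2)^2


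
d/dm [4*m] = 4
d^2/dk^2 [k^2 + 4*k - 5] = 2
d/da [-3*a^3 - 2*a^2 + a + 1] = -9*a^2 - 4*a + 1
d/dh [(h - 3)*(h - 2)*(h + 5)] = 3*h^2 - 19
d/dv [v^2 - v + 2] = 2*v - 1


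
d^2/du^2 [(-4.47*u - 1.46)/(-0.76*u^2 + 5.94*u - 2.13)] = ((50.8844 - 20.3832*u)*(0.76*u^2 - 5.94*u + 2.13) + (1.52*u - 5.94)*(3.04*u - 11.88)*(4.47*u + 1.46))/(0.76*u^2 - 5.94*u + 2.13)^3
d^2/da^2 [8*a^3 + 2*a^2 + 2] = 48*a + 4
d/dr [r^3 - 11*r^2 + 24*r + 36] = 3*r^2 - 22*r + 24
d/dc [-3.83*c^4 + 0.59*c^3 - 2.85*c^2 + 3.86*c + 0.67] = -15.32*c^3 + 1.77*c^2 - 5.7*c + 3.86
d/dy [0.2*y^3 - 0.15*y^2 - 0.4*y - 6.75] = 0.6*y^2 - 0.3*y - 0.4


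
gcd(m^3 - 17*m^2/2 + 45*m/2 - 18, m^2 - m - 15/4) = 1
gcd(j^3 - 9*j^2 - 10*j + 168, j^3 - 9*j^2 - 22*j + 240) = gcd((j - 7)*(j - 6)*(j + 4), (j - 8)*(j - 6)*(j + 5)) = j - 6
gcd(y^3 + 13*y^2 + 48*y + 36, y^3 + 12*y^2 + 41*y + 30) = y^2 + 7*y + 6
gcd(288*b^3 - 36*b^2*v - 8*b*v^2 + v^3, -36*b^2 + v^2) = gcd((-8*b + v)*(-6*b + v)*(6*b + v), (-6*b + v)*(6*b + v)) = -36*b^2 + v^2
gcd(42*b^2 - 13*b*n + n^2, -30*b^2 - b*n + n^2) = 6*b - n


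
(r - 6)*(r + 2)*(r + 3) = r^3 - r^2 - 24*r - 36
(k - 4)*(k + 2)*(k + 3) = k^3 + k^2 - 14*k - 24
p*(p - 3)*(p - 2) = p^3 - 5*p^2 + 6*p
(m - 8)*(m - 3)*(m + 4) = m^3 - 7*m^2 - 20*m + 96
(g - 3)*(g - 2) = g^2 - 5*g + 6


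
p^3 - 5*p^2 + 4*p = p*(p - 4)*(p - 1)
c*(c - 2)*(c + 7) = c^3 + 5*c^2 - 14*c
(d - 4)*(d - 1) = d^2 - 5*d + 4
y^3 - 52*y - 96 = (y - 8)*(y + 2)*(y + 6)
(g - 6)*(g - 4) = g^2 - 10*g + 24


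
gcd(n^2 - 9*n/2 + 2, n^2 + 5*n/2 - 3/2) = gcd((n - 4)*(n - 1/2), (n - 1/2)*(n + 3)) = n - 1/2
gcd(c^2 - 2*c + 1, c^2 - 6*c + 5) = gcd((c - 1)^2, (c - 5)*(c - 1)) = c - 1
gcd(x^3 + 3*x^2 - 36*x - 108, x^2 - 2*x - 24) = x - 6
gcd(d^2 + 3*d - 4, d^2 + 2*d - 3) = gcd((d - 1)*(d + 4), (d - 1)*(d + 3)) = d - 1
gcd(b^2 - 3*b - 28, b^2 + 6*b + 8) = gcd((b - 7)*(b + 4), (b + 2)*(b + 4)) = b + 4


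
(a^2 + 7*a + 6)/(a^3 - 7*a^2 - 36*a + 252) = (a + 1)/(a^2 - 13*a + 42)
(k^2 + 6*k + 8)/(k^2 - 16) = (k + 2)/(k - 4)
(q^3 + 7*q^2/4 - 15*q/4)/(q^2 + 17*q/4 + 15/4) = q*(4*q - 5)/(4*q + 5)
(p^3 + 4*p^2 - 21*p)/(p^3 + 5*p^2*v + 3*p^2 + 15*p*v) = (p^2 + 4*p - 21)/(p^2 + 5*p*v + 3*p + 15*v)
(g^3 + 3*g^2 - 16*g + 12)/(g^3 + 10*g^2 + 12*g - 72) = (g - 1)/(g + 6)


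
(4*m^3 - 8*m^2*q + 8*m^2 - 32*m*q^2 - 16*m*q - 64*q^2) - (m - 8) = 4*m^3 - 8*m^2*q + 8*m^2 - 32*m*q^2 - 16*m*q - m - 64*q^2 + 8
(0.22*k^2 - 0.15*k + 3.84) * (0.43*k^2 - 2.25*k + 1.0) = 0.0946*k^4 - 0.5595*k^3 + 2.2087*k^2 - 8.79*k + 3.84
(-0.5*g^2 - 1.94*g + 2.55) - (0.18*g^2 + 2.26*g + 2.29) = -0.68*g^2 - 4.2*g + 0.26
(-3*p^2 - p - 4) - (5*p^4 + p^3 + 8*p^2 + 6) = -5*p^4 - p^3 - 11*p^2 - p - 10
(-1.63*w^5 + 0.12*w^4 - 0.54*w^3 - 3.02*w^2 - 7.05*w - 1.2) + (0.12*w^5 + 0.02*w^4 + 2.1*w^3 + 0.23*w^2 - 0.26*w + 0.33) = -1.51*w^5 + 0.14*w^4 + 1.56*w^3 - 2.79*w^2 - 7.31*w - 0.87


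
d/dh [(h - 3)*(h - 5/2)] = 2*h - 11/2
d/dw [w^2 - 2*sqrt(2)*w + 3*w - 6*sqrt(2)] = 2*w - 2*sqrt(2) + 3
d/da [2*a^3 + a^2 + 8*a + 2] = 6*a^2 + 2*a + 8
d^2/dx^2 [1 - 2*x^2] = -4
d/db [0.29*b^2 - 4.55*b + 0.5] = 0.58*b - 4.55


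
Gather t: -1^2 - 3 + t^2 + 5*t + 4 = t^2 + 5*t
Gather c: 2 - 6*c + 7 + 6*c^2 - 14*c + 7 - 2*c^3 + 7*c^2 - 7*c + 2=-2*c^3 + 13*c^2 - 27*c + 18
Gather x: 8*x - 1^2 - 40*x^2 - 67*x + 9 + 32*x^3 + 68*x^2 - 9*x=32*x^3 + 28*x^2 - 68*x + 8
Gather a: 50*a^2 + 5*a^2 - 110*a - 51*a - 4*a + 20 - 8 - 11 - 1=55*a^2 - 165*a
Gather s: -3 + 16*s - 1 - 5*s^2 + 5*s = -5*s^2 + 21*s - 4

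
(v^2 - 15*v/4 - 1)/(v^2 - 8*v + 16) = (v + 1/4)/(v - 4)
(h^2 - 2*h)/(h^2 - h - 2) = h/(h + 1)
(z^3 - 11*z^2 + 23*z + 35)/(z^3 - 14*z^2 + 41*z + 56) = (z - 5)/(z - 8)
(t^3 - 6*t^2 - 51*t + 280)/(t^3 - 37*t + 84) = (t^2 - 13*t + 40)/(t^2 - 7*t + 12)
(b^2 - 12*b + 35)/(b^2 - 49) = (b - 5)/(b + 7)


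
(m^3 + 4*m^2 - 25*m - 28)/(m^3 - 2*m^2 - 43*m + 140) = (m + 1)/(m - 5)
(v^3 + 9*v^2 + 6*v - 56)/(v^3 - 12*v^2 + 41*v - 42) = (v^2 + 11*v + 28)/(v^2 - 10*v + 21)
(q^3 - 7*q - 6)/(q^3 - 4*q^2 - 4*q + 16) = (q^2 - 2*q - 3)/(q^2 - 6*q + 8)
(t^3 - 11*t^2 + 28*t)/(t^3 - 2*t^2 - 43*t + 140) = t*(t - 7)/(t^2 + 2*t - 35)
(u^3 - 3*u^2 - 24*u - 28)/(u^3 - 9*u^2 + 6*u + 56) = (u + 2)/(u - 4)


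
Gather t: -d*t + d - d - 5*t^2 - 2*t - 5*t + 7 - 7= -5*t^2 + t*(-d - 7)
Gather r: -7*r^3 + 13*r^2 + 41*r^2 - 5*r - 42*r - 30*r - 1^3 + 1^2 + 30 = -7*r^3 + 54*r^2 - 77*r + 30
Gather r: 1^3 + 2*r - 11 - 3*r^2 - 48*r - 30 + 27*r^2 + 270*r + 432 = 24*r^2 + 224*r + 392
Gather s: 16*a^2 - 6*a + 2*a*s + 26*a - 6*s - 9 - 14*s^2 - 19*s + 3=16*a^2 + 20*a - 14*s^2 + s*(2*a - 25) - 6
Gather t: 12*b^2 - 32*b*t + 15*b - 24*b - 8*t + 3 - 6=12*b^2 - 9*b + t*(-32*b - 8) - 3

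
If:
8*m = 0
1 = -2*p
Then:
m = 0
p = -1/2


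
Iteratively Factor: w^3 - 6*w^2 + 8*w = (w - 4)*(w^2 - 2*w) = (w - 4)*(w - 2)*(w)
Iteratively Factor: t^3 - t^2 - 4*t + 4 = (t - 2)*(t^2 + t - 2) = (t - 2)*(t + 2)*(t - 1)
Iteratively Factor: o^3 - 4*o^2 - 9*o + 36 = (o - 3)*(o^2 - o - 12) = (o - 4)*(o - 3)*(o + 3)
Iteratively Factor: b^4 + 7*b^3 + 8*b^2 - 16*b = (b + 4)*(b^3 + 3*b^2 - 4*b) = (b + 4)^2*(b^2 - b) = (b - 1)*(b + 4)^2*(b)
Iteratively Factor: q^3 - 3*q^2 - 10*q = (q - 5)*(q^2 + 2*q) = (q - 5)*(q + 2)*(q)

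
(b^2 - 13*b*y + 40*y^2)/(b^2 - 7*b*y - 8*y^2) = (b - 5*y)/(b + y)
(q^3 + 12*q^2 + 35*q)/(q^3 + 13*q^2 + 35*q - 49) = q*(q + 5)/(q^2 + 6*q - 7)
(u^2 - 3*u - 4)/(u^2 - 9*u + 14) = (u^2 - 3*u - 4)/(u^2 - 9*u + 14)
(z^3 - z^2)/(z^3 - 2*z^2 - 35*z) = z*(1 - z)/(-z^2 + 2*z + 35)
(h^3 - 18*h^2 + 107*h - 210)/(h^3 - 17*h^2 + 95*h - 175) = (h - 6)/(h - 5)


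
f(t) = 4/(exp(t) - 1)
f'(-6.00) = -0.00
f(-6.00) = -4.01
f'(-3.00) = -0.22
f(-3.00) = -4.21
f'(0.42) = -22.35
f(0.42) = 7.66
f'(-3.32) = -0.16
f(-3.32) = -4.15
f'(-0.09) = -493.49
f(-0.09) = -46.47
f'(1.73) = -1.05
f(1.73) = 0.86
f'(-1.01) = -3.60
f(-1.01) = -6.29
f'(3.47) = -0.13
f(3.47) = 0.13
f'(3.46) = -0.13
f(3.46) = 0.13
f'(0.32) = -38.73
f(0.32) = 10.61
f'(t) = -4*exp(t)/(exp(t) - 1)^2 = -1/sinh(t/2)^2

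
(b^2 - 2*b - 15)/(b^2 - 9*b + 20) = (b + 3)/(b - 4)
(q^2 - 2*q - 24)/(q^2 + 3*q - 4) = (q - 6)/(q - 1)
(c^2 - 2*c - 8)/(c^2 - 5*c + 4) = (c + 2)/(c - 1)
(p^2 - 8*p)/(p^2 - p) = (p - 8)/(p - 1)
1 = 1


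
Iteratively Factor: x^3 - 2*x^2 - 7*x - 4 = (x + 1)*(x^2 - 3*x - 4) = (x - 4)*(x + 1)*(x + 1)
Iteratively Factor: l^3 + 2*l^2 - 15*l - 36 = (l - 4)*(l^2 + 6*l + 9) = (l - 4)*(l + 3)*(l + 3)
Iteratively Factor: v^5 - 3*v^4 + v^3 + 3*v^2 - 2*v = (v)*(v^4 - 3*v^3 + v^2 + 3*v - 2) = v*(v - 2)*(v^3 - v^2 - v + 1) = v*(v - 2)*(v - 1)*(v^2 - 1) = v*(v - 2)*(v - 1)*(v + 1)*(v - 1)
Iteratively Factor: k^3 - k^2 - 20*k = (k + 4)*(k^2 - 5*k) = k*(k + 4)*(k - 5)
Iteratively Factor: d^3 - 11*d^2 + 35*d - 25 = (d - 5)*(d^2 - 6*d + 5) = (d - 5)^2*(d - 1)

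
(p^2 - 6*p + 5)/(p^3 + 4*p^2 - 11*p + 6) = (p - 5)/(p^2 + 5*p - 6)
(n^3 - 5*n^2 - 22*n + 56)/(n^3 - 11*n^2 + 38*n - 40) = (n^2 - 3*n - 28)/(n^2 - 9*n + 20)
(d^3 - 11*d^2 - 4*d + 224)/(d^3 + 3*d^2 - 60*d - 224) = (d - 7)/(d + 7)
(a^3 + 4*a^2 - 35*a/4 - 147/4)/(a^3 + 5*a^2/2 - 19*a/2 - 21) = (a + 7/2)/(a + 2)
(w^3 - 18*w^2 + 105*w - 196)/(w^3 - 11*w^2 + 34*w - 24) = (w^2 - 14*w + 49)/(w^2 - 7*w + 6)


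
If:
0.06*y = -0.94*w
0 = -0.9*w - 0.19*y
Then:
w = 0.00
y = 0.00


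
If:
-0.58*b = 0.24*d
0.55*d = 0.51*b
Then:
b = 0.00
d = 0.00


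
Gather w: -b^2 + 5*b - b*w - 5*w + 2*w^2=-b^2 + 5*b + 2*w^2 + w*(-b - 5)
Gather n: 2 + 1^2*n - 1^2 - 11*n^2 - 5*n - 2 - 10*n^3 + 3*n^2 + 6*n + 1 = -10*n^3 - 8*n^2 + 2*n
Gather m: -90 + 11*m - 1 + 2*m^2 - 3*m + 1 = 2*m^2 + 8*m - 90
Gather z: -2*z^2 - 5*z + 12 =-2*z^2 - 5*z + 12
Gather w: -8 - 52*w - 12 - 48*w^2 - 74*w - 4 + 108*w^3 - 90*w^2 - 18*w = 108*w^3 - 138*w^2 - 144*w - 24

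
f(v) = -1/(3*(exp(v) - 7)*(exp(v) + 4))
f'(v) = exp(v)/(3*(exp(v) - 7)*(exp(v) + 4)^2) + exp(v)/(3*(exp(v) - 7)^2*(exp(v) + 4)) = (2*exp(v) - 3)*exp(v)/(3*(exp(v) - 7)^2*(exp(v) + 4)^2)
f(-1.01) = 0.01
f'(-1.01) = -0.00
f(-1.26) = 0.01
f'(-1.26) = -0.00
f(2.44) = -0.00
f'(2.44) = 0.02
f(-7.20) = 0.01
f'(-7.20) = -0.00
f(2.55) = -0.00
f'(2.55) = 0.01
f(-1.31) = 0.01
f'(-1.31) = -0.00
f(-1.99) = 0.01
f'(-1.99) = -0.00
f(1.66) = 0.02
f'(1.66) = 0.05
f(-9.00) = 0.01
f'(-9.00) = 0.00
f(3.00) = 0.00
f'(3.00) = 0.00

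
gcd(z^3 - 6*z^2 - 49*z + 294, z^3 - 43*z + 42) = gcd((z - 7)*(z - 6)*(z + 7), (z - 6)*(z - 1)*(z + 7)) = z^2 + z - 42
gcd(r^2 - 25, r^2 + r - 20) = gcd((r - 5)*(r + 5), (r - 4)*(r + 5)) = r + 5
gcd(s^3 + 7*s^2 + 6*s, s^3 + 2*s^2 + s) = s^2 + s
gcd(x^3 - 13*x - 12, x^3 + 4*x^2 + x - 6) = x + 3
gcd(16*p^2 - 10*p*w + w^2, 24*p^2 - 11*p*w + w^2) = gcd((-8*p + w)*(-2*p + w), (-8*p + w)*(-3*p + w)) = 8*p - w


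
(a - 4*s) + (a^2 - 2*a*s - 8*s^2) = a^2 - 2*a*s + a - 8*s^2 - 4*s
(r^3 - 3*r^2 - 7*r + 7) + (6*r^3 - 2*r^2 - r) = 7*r^3 - 5*r^2 - 8*r + 7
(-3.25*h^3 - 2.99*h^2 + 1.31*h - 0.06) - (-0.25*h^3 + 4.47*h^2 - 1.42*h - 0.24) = -3.0*h^3 - 7.46*h^2 + 2.73*h + 0.18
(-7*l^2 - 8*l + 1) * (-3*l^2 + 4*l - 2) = 21*l^4 - 4*l^3 - 21*l^2 + 20*l - 2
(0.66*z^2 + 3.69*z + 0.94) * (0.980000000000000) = 0.6468*z^2 + 3.6162*z + 0.9212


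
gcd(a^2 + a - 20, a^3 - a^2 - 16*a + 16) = a - 4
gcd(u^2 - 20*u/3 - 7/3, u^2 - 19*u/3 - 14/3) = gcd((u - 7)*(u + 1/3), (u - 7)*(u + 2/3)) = u - 7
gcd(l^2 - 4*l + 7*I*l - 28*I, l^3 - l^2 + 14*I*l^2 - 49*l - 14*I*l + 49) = l + 7*I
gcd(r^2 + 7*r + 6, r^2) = 1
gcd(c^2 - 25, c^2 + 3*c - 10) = c + 5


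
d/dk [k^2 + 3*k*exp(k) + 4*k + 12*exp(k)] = 3*k*exp(k) + 2*k + 15*exp(k) + 4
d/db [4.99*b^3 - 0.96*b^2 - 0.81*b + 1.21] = 14.97*b^2 - 1.92*b - 0.81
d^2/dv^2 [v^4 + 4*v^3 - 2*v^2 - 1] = 12*v^2 + 24*v - 4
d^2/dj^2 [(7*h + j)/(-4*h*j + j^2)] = 2*(3*j*(-h - j)*(4*h - j) - 4*(2*h - j)^2*(7*h + j))/(j^3*(4*h - j)^3)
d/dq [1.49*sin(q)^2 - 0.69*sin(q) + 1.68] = (2.98*sin(q) - 0.69)*cos(q)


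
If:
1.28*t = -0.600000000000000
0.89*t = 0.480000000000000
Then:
No Solution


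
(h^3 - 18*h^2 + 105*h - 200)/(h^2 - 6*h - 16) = (h^2 - 10*h + 25)/(h + 2)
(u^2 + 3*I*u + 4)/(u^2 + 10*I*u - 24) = (u - I)/(u + 6*I)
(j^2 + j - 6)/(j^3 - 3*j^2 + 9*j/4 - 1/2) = 4*(j + 3)/(4*j^2 - 4*j + 1)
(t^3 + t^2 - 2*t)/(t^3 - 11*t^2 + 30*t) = (t^2 + t - 2)/(t^2 - 11*t + 30)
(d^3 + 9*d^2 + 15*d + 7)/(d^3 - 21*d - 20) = (d^2 + 8*d + 7)/(d^2 - d - 20)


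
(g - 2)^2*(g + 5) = g^3 + g^2 - 16*g + 20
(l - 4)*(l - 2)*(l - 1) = l^3 - 7*l^2 + 14*l - 8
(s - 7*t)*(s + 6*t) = s^2 - s*t - 42*t^2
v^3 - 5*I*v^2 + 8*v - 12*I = (v - 6*I)*(v - I)*(v + 2*I)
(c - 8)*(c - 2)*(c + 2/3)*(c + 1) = c^4 - 25*c^3/3 + 20*c + 32/3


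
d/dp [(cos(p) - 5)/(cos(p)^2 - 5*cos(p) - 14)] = (cos(p)^2 - 10*cos(p) + 39)*sin(p)/(sin(p)^2 + 5*cos(p) + 13)^2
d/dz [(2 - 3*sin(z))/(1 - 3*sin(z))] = 3*cos(z)/(3*sin(z) - 1)^2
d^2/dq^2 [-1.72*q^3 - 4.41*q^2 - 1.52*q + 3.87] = -10.32*q - 8.82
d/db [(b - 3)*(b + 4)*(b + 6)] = 3*b^2 + 14*b - 6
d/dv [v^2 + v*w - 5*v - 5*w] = 2*v + w - 5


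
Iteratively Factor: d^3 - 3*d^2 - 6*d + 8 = (d - 1)*(d^2 - 2*d - 8) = (d - 1)*(d + 2)*(d - 4)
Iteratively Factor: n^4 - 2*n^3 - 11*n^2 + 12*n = (n - 4)*(n^3 + 2*n^2 - 3*n) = (n - 4)*(n + 3)*(n^2 - n) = n*(n - 4)*(n + 3)*(n - 1)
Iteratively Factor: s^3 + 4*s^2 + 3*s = (s)*(s^2 + 4*s + 3) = s*(s + 3)*(s + 1)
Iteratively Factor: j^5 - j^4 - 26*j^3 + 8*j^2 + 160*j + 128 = (j + 1)*(j^4 - 2*j^3 - 24*j^2 + 32*j + 128) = (j - 4)*(j + 1)*(j^3 + 2*j^2 - 16*j - 32) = (j - 4)*(j + 1)*(j + 4)*(j^2 - 2*j - 8) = (j - 4)^2*(j + 1)*(j + 4)*(j + 2)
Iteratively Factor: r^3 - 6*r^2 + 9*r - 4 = (r - 4)*(r^2 - 2*r + 1) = (r - 4)*(r - 1)*(r - 1)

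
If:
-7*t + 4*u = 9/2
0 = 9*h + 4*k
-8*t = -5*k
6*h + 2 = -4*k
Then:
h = 2/3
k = -3/2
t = -15/16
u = -33/64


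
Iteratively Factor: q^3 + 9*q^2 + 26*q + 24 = (q + 2)*(q^2 + 7*q + 12) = (q + 2)*(q + 3)*(q + 4)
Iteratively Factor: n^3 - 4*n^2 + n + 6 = (n - 3)*(n^2 - n - 2) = (n - 3)*(n + 1)*(n - 2)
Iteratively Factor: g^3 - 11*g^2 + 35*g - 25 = (g - 5)*(g^2 - 6*g + 5) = (g - 5)*(g - 1)*(g - 5)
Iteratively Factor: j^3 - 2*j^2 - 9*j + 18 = (j - 3)*(j^2 + j - 6) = (j - 3)*(j + 3)*(j - 2)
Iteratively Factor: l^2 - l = (l - 1)*(l)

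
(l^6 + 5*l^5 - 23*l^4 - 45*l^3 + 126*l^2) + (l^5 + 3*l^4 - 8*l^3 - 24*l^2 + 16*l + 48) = l^6 + 6*l^5 - 20*l^4 - 53*l^3 + 102*l^2 + 16*l + 48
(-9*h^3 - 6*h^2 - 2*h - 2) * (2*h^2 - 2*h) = -18*h^5 + 6*h^4 + 8*h^3 + 4*h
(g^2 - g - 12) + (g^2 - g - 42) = 2*g^2 - 2*g - 54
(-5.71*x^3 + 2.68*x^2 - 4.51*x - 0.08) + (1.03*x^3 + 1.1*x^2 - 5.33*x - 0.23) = -4.68*x^3 + 3.78*x^2 - 9.84*x - 0.31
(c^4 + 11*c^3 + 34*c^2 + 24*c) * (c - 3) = c^5 + 8*c^4 + c^3 - 78*c^2 - 72*c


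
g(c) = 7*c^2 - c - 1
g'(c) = 14*c - 1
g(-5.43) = 210.82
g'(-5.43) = -77.02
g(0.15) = -0.99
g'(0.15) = 1.10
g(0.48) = 0.13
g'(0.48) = 5.72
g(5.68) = 219.16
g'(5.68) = 78.52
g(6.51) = 289.15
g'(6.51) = 90.14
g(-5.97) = 254.46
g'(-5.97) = -84.58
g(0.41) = -0.23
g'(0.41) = 4.74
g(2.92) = 55.76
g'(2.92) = 39.88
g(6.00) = 245.00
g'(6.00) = 83.00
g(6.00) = 245.00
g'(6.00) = 83.00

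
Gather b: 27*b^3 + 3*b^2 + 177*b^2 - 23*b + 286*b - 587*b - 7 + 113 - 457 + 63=27*b^3 + 180*b^2 - 324*b - 288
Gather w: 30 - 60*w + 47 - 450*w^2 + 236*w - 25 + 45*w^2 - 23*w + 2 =-405*w^2 + 153*w + 54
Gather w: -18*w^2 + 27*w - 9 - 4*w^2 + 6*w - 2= -22*w^2 + 33*w - 11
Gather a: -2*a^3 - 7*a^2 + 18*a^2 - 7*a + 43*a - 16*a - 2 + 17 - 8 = -2*a^3 + 11*a^2 + 20*a + 7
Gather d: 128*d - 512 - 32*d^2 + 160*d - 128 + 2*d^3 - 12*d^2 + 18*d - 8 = 2*d^3 - 44*d^2 + 306*d - 648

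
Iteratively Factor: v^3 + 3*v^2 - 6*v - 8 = (v - 2)*(v^2 + 5*v + 4) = (v - 2)*(v + 1)*(v + 4)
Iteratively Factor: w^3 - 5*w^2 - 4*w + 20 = (w - 2)*(w^2 - 3*w - 10) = (w - 5)*(w - 2)*(w + 2)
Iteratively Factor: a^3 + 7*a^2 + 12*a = (a + 3)*(a^2 + 4*a) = (a + 3)*(a + 4)*(a)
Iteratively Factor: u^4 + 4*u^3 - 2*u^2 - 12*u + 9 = (u - 1)*(u^3 + 5*u^2 + 3*u - 9) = (u - 1)^2*(u^2 + 6*u + 9) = (u - 1)^2*(u + 3)*(u + 3)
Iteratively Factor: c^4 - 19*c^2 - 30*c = (c + 2)*(c^3 - 2*c^2 - 15*c) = (c - 5)*(c + 2)*(c^2 + 3*c) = (c - 5)*(c + 2)*(c + 3)*(c)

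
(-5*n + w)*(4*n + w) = -20*n^2 - n*w + w^2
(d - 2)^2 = d^2 - 4*d + 4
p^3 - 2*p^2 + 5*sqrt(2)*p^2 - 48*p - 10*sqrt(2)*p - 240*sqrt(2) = (p - 8)*(p + 6)*(p + 5*sqrt(2))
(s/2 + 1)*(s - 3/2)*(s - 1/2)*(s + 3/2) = s^4/2 + 3*s^3/4 - 13*s^2/8 - 27*s/16 + 9/8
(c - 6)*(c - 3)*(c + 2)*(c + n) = c^4 + c^3*n - 7*c^3 - 7*c^2*n + 36*c + 36*n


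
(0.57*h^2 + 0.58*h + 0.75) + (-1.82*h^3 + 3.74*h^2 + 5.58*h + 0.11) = -1.82*h^3 + 4.31*h^2 + 6.16*h + 0.86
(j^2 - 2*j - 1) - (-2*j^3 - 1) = 2*j^3 + j^2 - 2*j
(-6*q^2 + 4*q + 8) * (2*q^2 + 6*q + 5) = -12*q^4 - 28*q^3 + 10*q^2 + 68*q + 40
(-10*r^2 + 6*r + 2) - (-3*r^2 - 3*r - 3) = -7*r^2 + 9*r + 5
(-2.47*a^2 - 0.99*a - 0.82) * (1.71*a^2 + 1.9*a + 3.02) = -4.2237*a^4 - 6.3859*a^3 - 10.7426*a^2 - 4.5478*a - 2.4764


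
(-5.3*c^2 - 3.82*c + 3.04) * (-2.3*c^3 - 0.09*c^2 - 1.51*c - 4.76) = 12.19*c^5 + 9.263*c^4 + 1.3548*c^3 + 30.7226*c^2 + 13.5928*c - 14.4704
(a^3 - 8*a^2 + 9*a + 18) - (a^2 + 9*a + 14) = a^3 - 9*a^2 + 4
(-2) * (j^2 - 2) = 4 - 2*j^2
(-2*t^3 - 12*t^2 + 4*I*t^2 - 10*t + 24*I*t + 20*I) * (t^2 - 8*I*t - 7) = -2*t^5 - 12*t^4 + 20*I*t^4 + 36*t^3 + 120*I*t^3 + 276*t^2 + 72*I*t^2 + 230*t - 168*I*t - 140*I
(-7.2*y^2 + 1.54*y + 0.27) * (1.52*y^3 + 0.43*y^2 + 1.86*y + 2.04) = -10.944*y^5 - 0.7552*y^4 - 12.3194*y^3 - 11.7075*y^2 + 3.6438*y + 0.5508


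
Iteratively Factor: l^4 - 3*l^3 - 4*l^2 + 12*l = (l - 2)*(l^3 - l^2 - 6*l) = l*(l - 2)*(l^2 - l - 6) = l*(l - 3)*(l - 2)*(l + 2)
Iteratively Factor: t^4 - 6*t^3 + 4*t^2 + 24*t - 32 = (t - 2)*(t^3 - 4*t^2 - 4*t + 16) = (t - 2)*(t + 2)*(t^2 - 6*t + 8) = (t - 4)*(t - 2)*(t + 2)*(t - 2)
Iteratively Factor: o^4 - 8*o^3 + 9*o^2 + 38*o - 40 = (o - 5)*(o^3 - 3*o^2 - 6*o + 8) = (o - 5)*(o + 2)*(o^2 - 5*o + 4) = (o - 5)*(o - 4)*(o + 2)*(o - 1)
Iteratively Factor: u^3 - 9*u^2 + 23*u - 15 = (u - 5)*(u^2 - 4*u + 3) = (u - 5)*(u - 3)*(u - 1)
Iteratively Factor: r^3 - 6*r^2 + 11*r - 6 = (r - 2)*(r^2 - 4*r + 3) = (r - 3)*(r - 2)*(r - 1)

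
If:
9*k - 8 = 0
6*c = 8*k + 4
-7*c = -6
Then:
No Solution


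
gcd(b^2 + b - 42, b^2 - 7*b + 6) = b - 6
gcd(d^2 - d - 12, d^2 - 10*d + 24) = d - 4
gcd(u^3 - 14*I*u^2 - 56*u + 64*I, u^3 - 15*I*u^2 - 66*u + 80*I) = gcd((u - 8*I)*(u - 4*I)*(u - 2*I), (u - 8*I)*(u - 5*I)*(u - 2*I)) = u^2 - 10*I*u - 16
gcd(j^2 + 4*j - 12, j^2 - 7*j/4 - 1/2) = j - 2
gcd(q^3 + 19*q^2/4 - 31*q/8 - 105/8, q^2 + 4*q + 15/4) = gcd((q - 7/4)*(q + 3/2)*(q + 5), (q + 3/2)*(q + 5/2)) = q + 3/2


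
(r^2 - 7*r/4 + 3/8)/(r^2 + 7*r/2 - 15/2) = (r - 1/4)/(r + 5)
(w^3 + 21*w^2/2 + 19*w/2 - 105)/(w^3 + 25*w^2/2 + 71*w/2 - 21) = (2*w - 5)/(2*w - 1)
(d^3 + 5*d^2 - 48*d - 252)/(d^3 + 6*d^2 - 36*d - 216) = (d - 7)/(d - 6)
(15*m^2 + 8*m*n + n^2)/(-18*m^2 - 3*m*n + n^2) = (-5*m - n)/(6*m - n)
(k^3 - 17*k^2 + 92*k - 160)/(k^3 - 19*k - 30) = (k^2 - 12*k + 32)/(k^2 + 5*k + 6)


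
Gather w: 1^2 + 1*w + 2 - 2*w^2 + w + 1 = -2*w^2 + 2*w + 4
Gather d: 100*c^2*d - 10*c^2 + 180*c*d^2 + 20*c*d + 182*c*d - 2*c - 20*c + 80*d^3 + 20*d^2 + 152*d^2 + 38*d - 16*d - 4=-10*c^2 - 22*c + 80*d^3 + d^2*(180*c + 172) + d*(100*c^2 + 202*c + 22) - 4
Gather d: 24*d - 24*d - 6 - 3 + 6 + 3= 0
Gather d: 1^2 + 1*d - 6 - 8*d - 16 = -7*d - 21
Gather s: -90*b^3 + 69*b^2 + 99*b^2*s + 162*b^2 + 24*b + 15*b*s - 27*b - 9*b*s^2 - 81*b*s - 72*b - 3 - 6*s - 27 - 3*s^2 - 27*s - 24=-90*b^3 + 231*b^2 - 75*b + s^2*(-9*b - 3) + s*(99*b^2 - 66*b - 33) - 54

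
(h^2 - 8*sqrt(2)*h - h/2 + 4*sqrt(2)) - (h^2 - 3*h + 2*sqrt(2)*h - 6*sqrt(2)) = -10*sqrt(2)*h + 5*h/2 + 10*sqrt(2)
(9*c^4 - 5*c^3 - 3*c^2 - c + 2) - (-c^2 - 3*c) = 9*c^4 - 5*c^3 - 2*c^2 + 2*c + 2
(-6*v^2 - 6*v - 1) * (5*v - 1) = -30*v^3 - 24*v^2 + v + 1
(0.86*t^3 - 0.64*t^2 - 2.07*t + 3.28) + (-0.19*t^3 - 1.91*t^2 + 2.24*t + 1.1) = 0.67*t^3 - 2.55*t^2 + 0.17*t + 4.38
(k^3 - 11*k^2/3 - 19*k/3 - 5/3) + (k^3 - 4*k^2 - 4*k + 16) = 2*k^3 - 23*k^2/3 - 31*k/3 + 43/3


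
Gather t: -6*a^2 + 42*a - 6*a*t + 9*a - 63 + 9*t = -6*a^2 + 51*a + t*(9 - 6*a) - 63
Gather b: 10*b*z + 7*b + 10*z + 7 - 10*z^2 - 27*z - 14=b*(10*z + 7) - 10*z^2 - 17*z - 7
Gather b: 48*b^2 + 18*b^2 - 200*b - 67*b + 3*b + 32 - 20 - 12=66*b^2 - 264*b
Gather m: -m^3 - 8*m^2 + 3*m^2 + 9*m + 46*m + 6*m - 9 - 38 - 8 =-m^3 - 5*m^2 + 61*m - 55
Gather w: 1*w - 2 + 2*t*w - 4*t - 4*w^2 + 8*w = -4*t - 4*w^2 + w*(2*t + 9) - 2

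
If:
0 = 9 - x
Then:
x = 9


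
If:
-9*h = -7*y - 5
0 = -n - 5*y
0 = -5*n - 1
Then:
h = 44/75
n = -1/5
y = 1/25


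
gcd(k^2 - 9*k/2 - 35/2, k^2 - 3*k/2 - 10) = k + 5/2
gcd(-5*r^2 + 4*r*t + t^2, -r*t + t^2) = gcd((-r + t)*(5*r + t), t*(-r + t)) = r - t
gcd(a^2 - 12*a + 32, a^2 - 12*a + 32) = a^2 - 12*a + 32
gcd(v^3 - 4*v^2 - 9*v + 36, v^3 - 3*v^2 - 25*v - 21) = v + 3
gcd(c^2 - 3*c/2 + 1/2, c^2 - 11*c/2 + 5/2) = c - 1/2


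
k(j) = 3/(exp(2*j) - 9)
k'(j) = -6*exp(2*j)/(exp(2*j) - 9)^2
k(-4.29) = -0.33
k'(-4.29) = -0.00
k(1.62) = 0.18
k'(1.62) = -0.56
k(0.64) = -0.56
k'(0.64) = -0.74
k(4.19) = 0.00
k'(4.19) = -0.00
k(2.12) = 0.05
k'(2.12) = -0.11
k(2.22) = 0.04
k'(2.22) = -0.09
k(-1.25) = -0.34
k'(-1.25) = -0.01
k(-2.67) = -0.33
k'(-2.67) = -0.00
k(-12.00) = -0.33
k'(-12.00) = 0.00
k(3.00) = 0.01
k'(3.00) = -0.02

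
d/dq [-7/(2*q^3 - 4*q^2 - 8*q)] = 7*(3*q^2 - 4*q - 4)/(2*q^2*(-q^2 + 2*q + 4)^2)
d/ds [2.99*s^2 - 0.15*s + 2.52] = 5.98*s - 0.15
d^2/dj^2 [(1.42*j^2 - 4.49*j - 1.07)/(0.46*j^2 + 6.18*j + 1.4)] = (-9.97372*j^3 - 6.84535200000001*j^2 - 0.90141600000004*j + 2.90778400000001)/(0.097336*j^6 + 3.923064*j^5 + 53.594232*j^4 + 259.908552*j^3 + 163.11288*j^2 + 36.3384*j + 2.744)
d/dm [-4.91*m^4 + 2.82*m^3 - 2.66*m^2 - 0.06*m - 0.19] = -19.64*m^3 + 8.46*m^2 - 5.32*m - 0.06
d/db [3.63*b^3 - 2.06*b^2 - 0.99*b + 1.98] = 10.89*b^2 - 4.12*b - 0.99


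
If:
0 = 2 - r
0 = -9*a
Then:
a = 0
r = 2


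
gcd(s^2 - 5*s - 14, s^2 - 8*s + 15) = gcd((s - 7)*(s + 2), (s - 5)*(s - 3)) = 1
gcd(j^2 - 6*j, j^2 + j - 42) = j - 6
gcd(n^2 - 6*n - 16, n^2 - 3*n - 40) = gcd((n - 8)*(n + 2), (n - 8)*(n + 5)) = n - 8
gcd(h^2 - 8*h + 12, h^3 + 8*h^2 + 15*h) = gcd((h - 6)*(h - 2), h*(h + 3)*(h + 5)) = 1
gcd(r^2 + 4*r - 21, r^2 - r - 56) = r + 7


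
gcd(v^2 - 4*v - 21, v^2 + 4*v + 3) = v + 3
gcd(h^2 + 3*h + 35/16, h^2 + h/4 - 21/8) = h + 7/4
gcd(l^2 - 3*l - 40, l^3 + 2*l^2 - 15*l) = l + 5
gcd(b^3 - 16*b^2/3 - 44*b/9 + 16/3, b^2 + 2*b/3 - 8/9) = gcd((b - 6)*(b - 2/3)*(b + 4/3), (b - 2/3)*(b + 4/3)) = b^2 + 2*b/3 - 8/9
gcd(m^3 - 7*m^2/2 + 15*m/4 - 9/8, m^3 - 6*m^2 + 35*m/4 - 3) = m^2 - 2*m + 3/4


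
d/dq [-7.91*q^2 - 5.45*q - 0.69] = -15.82*q - 5.45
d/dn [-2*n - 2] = -2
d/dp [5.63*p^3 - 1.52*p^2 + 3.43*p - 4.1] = 16.89*p^2 - 3.04*p + 3.43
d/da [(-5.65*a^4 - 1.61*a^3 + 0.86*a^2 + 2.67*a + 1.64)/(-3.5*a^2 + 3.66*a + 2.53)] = (39.55*a^5 - 56.402*a^4 - 68.9632*a^3 + 0.2727*a^2 + 15.8316*a + 0.7527)/(12.25*a^4 - 25.62*a^3 - 4.3144*a^2 + 18.5196*a + 6.4009)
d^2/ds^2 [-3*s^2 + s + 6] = -6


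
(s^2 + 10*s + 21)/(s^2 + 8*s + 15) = (s + 7)/(s + 5)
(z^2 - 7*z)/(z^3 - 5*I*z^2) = (z - 7)/(z*(z - 5*I))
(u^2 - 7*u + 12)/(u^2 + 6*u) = (u^2 - 7*u + 12)/(u*(u + 6))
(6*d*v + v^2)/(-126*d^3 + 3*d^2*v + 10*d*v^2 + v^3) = v/(-21*d^2 + 4*d*v + v^2)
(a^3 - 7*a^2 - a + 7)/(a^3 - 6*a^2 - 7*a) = (a - 1)/a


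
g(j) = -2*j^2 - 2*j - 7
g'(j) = -4*j - 2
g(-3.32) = -22.40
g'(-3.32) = 11.28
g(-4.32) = -35.68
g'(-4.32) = 15.28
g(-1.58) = -8.83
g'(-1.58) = 4.32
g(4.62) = -58.93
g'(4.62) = -20.48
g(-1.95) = -10.70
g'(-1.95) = 5.80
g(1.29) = -12.91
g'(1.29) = -7.16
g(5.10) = -69.22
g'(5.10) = -22.40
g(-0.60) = -6.52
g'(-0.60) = 0.40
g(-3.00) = -19.00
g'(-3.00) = 10.00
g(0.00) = -7.00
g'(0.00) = -2.00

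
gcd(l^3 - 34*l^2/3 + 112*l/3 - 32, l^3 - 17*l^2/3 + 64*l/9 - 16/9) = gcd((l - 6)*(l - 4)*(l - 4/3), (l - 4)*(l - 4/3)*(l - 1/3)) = l^2 - 16*l/3 + 16/3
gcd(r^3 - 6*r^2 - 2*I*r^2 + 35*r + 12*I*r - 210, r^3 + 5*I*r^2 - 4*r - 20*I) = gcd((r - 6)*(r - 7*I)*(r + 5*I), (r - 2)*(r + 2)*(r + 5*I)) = r + 5*I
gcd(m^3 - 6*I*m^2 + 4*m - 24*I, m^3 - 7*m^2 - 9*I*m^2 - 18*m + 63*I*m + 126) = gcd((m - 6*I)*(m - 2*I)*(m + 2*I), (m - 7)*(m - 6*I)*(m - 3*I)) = m - 6*I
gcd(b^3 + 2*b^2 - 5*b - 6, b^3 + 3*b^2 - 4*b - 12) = b^2 + b - 6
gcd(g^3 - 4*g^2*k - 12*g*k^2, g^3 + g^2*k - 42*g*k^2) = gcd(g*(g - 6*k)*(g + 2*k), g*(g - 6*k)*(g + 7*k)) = g^2 - 6*g*k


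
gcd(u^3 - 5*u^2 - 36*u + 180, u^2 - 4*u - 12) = u - 6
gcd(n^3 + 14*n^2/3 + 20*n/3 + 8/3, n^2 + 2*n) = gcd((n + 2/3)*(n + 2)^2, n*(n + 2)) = n + 2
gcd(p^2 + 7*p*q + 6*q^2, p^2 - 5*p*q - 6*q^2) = p + q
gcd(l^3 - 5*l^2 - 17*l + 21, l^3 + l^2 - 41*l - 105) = l^2 - 4*l - 21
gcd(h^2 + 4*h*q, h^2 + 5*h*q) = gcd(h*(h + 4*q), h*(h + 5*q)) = h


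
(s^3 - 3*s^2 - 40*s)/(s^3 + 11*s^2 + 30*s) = (s - 8)/(s + 6)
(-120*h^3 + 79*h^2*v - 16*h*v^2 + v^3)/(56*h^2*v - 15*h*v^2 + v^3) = (15*h^2 - 8*h*v + v^2)/(v*(-7*h + v))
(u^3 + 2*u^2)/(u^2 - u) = u*(u + 2)/(u - 1)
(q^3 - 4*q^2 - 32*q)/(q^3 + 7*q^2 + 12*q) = (q - 8)/(q + 3)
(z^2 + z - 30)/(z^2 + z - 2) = (z^2 + z - 30)/(z^2 + z - 2)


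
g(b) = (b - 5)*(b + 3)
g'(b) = 2*b - 2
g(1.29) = -15.92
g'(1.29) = 0.58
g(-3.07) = 0.56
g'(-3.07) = -8.14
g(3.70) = -8.71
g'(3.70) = 5.40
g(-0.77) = -12.87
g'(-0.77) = -3.54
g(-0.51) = -13.72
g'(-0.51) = -3.02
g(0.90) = -15.99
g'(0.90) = -0.20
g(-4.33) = 12.41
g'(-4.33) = -10.66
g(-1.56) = -9.45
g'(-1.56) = -5.12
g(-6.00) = 33.00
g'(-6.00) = -14.00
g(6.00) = 9.00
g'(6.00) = 10.00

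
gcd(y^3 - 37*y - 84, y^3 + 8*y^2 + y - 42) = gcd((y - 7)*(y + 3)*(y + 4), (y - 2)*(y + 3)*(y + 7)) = y + 3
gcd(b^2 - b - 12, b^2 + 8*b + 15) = b + 3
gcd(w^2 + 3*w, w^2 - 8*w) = w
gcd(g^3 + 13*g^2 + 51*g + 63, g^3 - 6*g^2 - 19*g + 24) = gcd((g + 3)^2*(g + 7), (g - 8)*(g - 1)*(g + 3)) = g + 3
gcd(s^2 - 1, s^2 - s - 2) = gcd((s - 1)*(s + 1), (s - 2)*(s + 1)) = s + 1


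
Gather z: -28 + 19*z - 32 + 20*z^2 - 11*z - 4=20*z^2 + 8*z - 64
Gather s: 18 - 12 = 6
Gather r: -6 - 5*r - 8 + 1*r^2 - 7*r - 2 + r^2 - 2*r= 2*r^2 - 14*r - 16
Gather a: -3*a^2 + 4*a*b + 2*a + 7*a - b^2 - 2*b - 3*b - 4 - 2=-3*a^2 + a*(4*b + 9) - b^2 - 5*b - 6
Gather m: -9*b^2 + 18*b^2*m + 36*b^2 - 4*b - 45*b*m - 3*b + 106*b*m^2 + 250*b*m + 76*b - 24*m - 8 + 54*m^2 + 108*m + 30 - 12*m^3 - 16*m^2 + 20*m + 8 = 27*b^2 + 69*b - 12*m^3 + m^2*(106*b + 38) + m*(18*b^2 + 205*b + 104) + 30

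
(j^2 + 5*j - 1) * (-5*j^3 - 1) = -5*j^5 - 25*j^4 + 5*j^3 - j^2 - 5*j + 1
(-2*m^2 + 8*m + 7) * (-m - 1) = 2*m^3 - 6*m^2 - 15*m - 7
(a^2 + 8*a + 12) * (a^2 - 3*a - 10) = a^4 + 5*a^3 - 22*a^2 - 116*a - 120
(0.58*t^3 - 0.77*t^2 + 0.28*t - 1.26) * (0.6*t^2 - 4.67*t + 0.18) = 0.348*t^5 - 3.1706*t^4 + 3.8683*t^3 - 2.2022*t^2 + 5.9346*t - 0.2268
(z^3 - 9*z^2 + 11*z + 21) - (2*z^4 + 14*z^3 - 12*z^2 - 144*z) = -2*z^4 - 13*z^3 + 3*z^2 + 155*z + 21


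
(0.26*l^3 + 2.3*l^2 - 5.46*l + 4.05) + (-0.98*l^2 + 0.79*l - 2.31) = 0.26*l^3 + 1.32*l^2 - 4.67*l + 1.74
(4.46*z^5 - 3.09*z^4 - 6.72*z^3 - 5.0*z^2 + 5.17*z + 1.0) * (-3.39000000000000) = -15.1194*z^5 + 10.4751*z^4 + 22.7808*z^3 + 16.95*z^2 - 17.5263*z - 3.39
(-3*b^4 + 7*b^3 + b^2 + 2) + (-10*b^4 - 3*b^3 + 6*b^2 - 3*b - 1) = -13*b^4 + 4*b^3 + 7*b^2 - 3*b + 1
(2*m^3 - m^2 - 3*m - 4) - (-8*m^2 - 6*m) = 2*m^3 + 7*m^2 + 3*m - 4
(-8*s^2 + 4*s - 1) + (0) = -8*s^2 + 4*s - 1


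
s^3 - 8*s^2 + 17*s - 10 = (s - 5)*(s - 2)*(s - 1)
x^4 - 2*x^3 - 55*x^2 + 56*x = x*(x - 8)*(x - 1)*(x + 7)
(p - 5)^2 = p^2 - 10*p + 25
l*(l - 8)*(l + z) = l^3 + l^2*z - 8*l^2 - 8*l*z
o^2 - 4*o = o*(o - 4)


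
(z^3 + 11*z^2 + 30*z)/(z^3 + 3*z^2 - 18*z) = (z + 5)/(z - 3)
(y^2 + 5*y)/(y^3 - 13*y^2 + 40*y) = (y + 5)/(y^2 - 13*y + 40)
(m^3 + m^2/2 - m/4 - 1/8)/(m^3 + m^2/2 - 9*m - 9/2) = (m^2 - 1/4)/(m^2 - 9)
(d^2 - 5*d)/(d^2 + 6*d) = (d - 5)/(d + 6)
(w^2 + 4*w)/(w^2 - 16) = w/(w - 4)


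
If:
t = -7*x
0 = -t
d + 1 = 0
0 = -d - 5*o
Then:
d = -1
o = 1/5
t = 0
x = 0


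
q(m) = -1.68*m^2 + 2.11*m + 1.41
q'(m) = 2.11 - 3.36*m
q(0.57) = 2.07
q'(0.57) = 0.19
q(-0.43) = 0.19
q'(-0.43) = 3.55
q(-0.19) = 0.95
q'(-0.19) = 2.75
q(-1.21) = -3.60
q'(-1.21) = 6.18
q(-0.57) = -0.34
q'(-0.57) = 4.03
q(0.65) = 2.07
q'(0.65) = -0.07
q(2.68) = -5.00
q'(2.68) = -6.89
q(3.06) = -7.86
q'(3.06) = -8.17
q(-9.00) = -153.66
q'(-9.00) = 32.35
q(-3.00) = -20.04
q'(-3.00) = 12.19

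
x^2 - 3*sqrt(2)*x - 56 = (x - 7*sqrt(2))*(x + 4*sqrt(2))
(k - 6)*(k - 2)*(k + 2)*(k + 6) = k^4 - 40*k^2 + 144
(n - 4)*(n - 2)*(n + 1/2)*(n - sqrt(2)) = n^4 - 11*n^3/2 - sqrt(2)*n^3 + 5*n^2 + 11*sqrt(2)*n^2/2 - 5*sqrt(2)*n + 4*n - 4*sqrt(2)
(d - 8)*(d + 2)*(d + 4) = d^3 - 2*d^2 - 40*d - 64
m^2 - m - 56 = (m - 8)*(m + 7)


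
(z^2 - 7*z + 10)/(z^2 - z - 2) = (z - 5)/(z + 1)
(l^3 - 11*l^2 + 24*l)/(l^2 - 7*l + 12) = l*(l - 8)/(l - 4)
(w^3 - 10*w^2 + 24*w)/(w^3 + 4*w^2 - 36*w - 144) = w*(w - 4)/(w^2 + 10*w + 24)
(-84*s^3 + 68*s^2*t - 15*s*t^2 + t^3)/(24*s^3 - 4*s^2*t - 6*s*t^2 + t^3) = (-7*s + t)/(2*s + t)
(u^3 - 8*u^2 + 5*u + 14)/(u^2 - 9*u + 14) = u + 1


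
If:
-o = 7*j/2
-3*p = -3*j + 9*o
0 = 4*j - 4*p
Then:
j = 0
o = 0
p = 0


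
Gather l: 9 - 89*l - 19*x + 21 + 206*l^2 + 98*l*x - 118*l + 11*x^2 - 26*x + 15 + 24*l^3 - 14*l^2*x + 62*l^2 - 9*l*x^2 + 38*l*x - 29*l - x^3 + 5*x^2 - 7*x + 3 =24*l^3 + l^2*(268 - 14*x) + l*(-9*x^2 + 136*x - 236) - x^3 + 16*x^2 - 52*x + 48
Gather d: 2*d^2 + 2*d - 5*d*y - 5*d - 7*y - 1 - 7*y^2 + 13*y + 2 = 2*d^2 + d*(-5*y - 3) - 7*y^2 + 6*y + 1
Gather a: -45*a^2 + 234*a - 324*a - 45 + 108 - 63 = -45*a^2 - 90*a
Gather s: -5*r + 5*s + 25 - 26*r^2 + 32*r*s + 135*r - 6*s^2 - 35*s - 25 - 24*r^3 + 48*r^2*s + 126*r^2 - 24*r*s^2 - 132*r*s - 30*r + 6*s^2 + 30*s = -24*r^3 + 100*r^2 - 24*r*s^2 + 100*r + s*(48*r^2 - 100*r)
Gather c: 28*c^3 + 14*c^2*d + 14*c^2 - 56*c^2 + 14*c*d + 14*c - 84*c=28*c^3 + c^2*(14*d - 42) + c*(14*d - 70)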